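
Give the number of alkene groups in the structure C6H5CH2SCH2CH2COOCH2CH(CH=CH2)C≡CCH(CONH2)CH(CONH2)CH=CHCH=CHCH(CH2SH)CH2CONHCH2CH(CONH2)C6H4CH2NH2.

3

Taking each segment in turn:
  C6H5: C6H5– phenyl ring → arene.
  CH2SCH2: C–S–C linkage → sulfide (thioether).
  CH2COOCH2: –C(=O)–O–C with C on the carbonyl side → ester.
  CH(CH=CH2): pendant –CH=CH2: C=C double bond → alkene.
  C≡C: C≡C triple bond → alkyne.
  CH(CONH2): pendant –CONH2: carbonyl C bonded to C and N → amide.
  CH(CONH2): pendant –CONH2: carbonyl C bonded to C and N → amide.
  CH=CH: C=C double bond → alkene.
  CH=CH: C=C double bond → alkene.
  CH(CH2SH): pendant –CH2SH → thiol.
  CH2CONHCH2: –C(=O)–N– linkage → amide (the N is not an amine).
  CH(CONH2): pendant –CONH2: carbonyl C bonded to C and N → amide.
  C6H4: para-disubstituted benzene ring → arene.
  CH2NH2: –NH2 on an sp³ carbon with no adjacent C=O → amine.
Alkene appears at: CH(CH=CH2), CH=CH, CH=CH → 3.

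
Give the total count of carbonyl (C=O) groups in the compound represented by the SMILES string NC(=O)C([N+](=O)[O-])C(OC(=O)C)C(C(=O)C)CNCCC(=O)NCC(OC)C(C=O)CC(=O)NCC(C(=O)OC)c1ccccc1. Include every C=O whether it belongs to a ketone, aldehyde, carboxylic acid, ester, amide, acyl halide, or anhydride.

7

H2NCO: amide, 1 C=O (running total 1).
CH(OCOCH3): ester, 1 C=O (running total 2).
CH(COCH3): ketone, 1 C=O (running total 3).
CH2CONHCH2: amide, 1 C=O (running total 4).
CH(CHO): aldehyde, 1 C=O (running total 5).
CH2CONHCH2: amide, 1 C=O (running total 6).
CH(COOCH3): ester, 1 C=O (running total 7).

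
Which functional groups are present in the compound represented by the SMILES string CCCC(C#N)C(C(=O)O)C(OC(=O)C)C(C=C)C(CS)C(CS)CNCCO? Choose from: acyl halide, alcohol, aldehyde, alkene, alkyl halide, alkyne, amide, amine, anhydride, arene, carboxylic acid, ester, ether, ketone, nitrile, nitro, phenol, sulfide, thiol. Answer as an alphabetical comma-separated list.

alcohol, alkene, amine, carboxylic acid, ester, nitrile, thiol

Taking each segment in turn:
  CH(CN): pendant –C≡N: nitrile.
  CH(COOH): pendant –COOH: carbonyl C bonded to C and –OH → carboxylic acid.
  CH(OCOCH3): pendant –OC(=O)CH3: an acyloxy group → ester.
  CH(CH=CH2): pendant –CH=CH2: C=C double bond → alkene.
  CH(CH2SH): pendant –CH2SH → thiol.
  CH(CH2SH): pendant –CH2SH → thiol.
  CH2NHCH2: C–N–C with sp³ carbons and no adjacent C=O → amine (secondary).
  CH2OH: –OH on an sp³ carbon → alcohol.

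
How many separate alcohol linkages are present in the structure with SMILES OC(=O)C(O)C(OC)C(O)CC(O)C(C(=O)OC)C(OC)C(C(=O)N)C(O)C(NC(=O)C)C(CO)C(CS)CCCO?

6

Reading the structure from left to right:
  HOOC: –COOH: carbonyl C bonded to –OH and C → carboxylic acid (the –OH is not a separate alcohol).
  CH(OH): –OH on an sp³ carbon → alcohol (secondary).
  CH(OCH3): pendant –OCH3: C–O–C with sp³ C, no adjacent C=O → ether.
  CH(OH): –OH on an sp³ carbon → alcohol (secondary).
  CH(OH): –OH on an sp³ carbon → alcohol (secondary).
  CH(COOCH3): pendant –COOCH3: carbonyl C bonded to C and –OCH3 → ester.
  CH(OCH3): pendant –OCH3: C–O–C with sp³ C, no adjacent C=O → ether.
  CH(CONH2): pendant –CONH2: carbonyl C bonded to C and N → amide.
  CH(OH): –OH on an sp³ carbon → alcohol (secondary).
  CH(NHCOCH3): pendant –NHC(=O)CH3: N bonded to a carbonyl → amide (not amine).
  CH(CH2OH): pendant –CH2OH on an sp³ backbone C → alcohol.
  CH(CH2SH): pendant –CH2SH → thiol.
  CH2OH: –OH on an sp³ carbon → alcohol.
Alcohol appears at: CH(OH), CH(OH), CH(OH), CH(OH), CH(CH2OH), CH2OH → 6.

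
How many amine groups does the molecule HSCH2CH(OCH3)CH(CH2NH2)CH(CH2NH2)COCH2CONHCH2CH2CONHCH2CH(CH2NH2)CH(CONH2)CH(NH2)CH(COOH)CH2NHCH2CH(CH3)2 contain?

5

Reading the structure from left to right:
  HSCH2: –SH on an sp³ carbon → thiol.
  CH(OCH3): pendant –OCH3: C–O–C with sp³ C, no adjacent C=O → ether.
  CH(CH2NH2): pendant –CH2NH2: N on sp³ C, no adjacent C=O → amine.
  CH(CH2NH2): pendant –CH2NH2: N on sp³ C, no adjacent C=O → amine.
  CO: –C(=O)– with carbon on both sides → ketone.
  CH2CONHCH2: –C(=O)–N– linkage → amide (the N is not an amine).
  CH2CONHCH2: –C(=O)–N– linkage → amide (the N is not an amine).
  CH(CH2NH2): pendant –CH2NH2: N on sp³ C, no adjacent C=O → amine.
  CH(CONH2): pendant –CONH2: carbonyl C bonded to C and N → amide.
  CH(NH2): –NH2 on an sp³ carbon with no adjacent C=O → amine.
  CH(COOH): pendant –COOH: carbonyl C bonded to C and –OH → carboxylic acid.
  CH2NHCH2: C–N–C with sp³ carbons and no adjacent C=O → amine (secondary).
Amine appears at: CH(CH2NH2), CH(CH2NH2), CH(CH2NH2), CH(NH2), CH2NHCH2 → 5.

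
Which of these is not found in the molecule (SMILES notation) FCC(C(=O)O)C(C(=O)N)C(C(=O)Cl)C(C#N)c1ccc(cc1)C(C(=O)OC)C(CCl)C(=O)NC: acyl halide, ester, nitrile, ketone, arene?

ketone

arene: present (C6H4 — para-disubstituted benzene ring → arene).
nitrile: present (CH(CN) — pendant –C≡N: nitrile).
ester: present (CH(COOCH3) — pendant –COOCH3: carbonyl C bonded to C and –OCH3 → ester).
acyl halide: present (CH(COCl) — pendant –C(=O)X: carbonyl C bonded to C and halogen → acyl halide).
ketone: absent. In CH(COOCH3), the C=O is bonded to an –O–C group, which defines an ester, not a ketone. In each of CH(CONH2) and CONHCH3, the C=O is bonded to nitrogen, which defines an amide, not a ketone. In CH(COOH), the C=O bears an –OH, making it a carboxylic acid rather than a ketone. In CH(COCl), the C=O is bonded to a halogen, which defines an acyl halide, not a ketone.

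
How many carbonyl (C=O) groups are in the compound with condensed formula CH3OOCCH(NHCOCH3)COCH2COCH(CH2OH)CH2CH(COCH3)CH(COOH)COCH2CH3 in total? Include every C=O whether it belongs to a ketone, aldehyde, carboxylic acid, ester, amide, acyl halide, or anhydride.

CH3OOC: ester, 1 C=O (running total 1).
CH(NHCOCH3): amide, 1 C=O (running total 2).
CO: ketone, 1 C=O (running total 3).
CO: ketone, 1 C=O (running total 4).
CH(COCH3): ketone, 1 C=O (running total 5).
CH(COOH): carboxylic acid, 1 C=O (running total 6).
CO: ketone, 1 C=O (running total 7).

7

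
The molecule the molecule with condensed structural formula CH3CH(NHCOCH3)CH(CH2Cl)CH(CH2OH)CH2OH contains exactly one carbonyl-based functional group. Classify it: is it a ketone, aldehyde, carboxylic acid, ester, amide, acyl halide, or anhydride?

amide

The carbonyl is in the CH(NHCOCH3) segment: pendant –NHC(=O)CH3: N bonded to a carbonyl → amide (not amine).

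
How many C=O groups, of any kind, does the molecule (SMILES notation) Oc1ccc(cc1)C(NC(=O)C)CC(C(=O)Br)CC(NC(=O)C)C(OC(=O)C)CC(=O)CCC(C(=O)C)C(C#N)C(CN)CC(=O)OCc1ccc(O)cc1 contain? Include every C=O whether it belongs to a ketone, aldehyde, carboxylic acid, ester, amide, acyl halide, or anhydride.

7

CH(NHCOCH3): amide, 1 C=O (running total 1).
CH(COBr): acyl halide, 1 C=O (running total 2).
CH(NHCOCH3): amide, 1 C=O (running total 3).
CH(OCOCH3): ester, 1 C=O (running total 4).
CO: ketone, 1 C=O (running total 5).
CH(COCH3): ketone, 1 C=O (running total 6).
CH2COOCH2: ester, 1 C=O (running total 7).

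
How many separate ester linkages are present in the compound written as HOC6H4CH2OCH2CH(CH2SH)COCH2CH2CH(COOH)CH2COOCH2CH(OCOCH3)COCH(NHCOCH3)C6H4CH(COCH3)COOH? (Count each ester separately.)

–OH attached directly to an aromatic ring → phenol (not alcohol); the ring itself is an arene.
C–O–C with sp³ carbons on both sides and no adjacent C=O → ether.
pendant –CH2SH → thiol.
–C(=O)– with carbon on both sides → ketone.
pendant –COOH: carbonyl C bonded to C and –OH → carboxylic acid.
–C(=O)–O–C with C on the carbonyl side → ester.
pendant –OC(=O)CH3: an acyloxy group → ester.
–C(=O)– with carbon on both sides → ketone.
pendant –NHC(=O)CH3: N bonded to a carbonyl → amide (not amine).
para-disubstituted benzene ring → arene.
pendant –COCH3: carbonyl C bonded to two carbons → ketone.
–COOH: carbonyl C bonded to –OH and C → carboxylic acid (the –OH is not a separate alcohol).
Ester appears at: CH2COOCH2, CH(OCOCH3) → 2.

2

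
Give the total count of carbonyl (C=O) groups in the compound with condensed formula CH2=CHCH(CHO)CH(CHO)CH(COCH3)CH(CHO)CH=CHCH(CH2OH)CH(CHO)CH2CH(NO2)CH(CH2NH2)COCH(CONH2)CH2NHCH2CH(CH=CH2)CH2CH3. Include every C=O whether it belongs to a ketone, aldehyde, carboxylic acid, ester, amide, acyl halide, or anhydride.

CH(CHO): aldehyde, 1 C=O (running total 1).
CH(CHO): aldehyde, 1 C=O (running total 2).
CH(COCH3): ketone, 1 C=O (running total 3).
CH(CHO): aldehyde, 1 C=O (running total 4).
CH(CHO): aldehyde, 1 C=O (running total 5).
CO: ketone, 1 C=O (running total 6).
CH(CONH2): amide, 1 C=O (running total 7).

7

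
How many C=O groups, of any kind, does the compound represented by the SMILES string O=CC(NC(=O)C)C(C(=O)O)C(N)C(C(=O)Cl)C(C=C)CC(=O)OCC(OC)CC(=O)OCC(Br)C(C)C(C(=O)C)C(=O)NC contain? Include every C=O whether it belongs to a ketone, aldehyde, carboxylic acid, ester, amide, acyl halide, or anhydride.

8

OHC: aldehyde, 1 C=O (running total 1).
CH(NHCOCH3): amide, 1 C=O (running total 2).
CH(COOH): carboxylic acid, 1 C=O (running total 3).
CH(COCl): acyl halide, 1 C=O (running total 4).
CH2COOCH2: ester, 1 C=O (running total 5).
CH2COOCH2: ester, 1 C=O (running total 6).
CH(COCH3): ketone, 1 C=O (running total 7).
CONHCH3: amide, 1 C=O (running total 8).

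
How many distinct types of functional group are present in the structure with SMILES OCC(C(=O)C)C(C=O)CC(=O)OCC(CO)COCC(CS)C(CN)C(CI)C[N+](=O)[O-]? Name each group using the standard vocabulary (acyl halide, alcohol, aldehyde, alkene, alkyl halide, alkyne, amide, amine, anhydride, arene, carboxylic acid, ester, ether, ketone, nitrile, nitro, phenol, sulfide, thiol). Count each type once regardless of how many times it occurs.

HO– on an sp³ carbon → alcohol.
pendant –COCH3: carbonyl C bonded to two carbons → ketone.
pendant –CHO: carbonyl C bonded to C and H → aldehyde.
–C(=O)–O–C with C on the carbonyl side → ester.
pendant –CH2OH on an sp³ backbone C → alcohol.
C–O–C with sp³ carbons on both sides and no adjacent C=O → ether.
pendant –CH2SH → thiol.
pendant –CH2NH2: N on sp³ C, no adjacent C=O → amine.
pendant –CH2X: halogen on sp³ carbon → alkyl halide.
–NO2 on carbon → nitro group.
Distinct types present: alcohol, aldehyde, alkyl halide, amine, ester, ether, ketone, nitro, thiol.

9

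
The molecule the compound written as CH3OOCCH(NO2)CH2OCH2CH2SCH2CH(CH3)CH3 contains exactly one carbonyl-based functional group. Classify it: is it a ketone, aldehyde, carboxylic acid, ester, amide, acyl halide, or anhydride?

ester

The carbonyl is in the CH3OOC segment: CH3O–C(=O)–: carbonyl C bonded to C and to –OCH3 → ester (not ketone + ether).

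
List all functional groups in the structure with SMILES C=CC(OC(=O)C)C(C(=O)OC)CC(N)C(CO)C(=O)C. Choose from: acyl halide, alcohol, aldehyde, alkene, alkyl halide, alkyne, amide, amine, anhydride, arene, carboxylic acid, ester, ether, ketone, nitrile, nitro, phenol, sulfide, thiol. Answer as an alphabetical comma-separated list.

alcohol, alkene, amine, ester, ketone

C=C double bond → alkene.
pendant –OC(=O)CH3: an acyloxy group → ester.
pendant –COOCH3: carbonyl C bonded to C and –OCH3 → ester.
–NH2 on an sp³ carbon with no adjacent C=O → amine.
pendant –CH2OH on an sp³ backbone C → alcohol.
–C(=O)– with carbon on both sides → ketone.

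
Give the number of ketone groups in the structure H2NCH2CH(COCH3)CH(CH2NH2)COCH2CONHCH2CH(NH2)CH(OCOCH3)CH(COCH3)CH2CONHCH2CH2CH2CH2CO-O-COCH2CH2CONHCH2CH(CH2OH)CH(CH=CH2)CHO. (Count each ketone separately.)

3

Reading the structure from left to right:
  H2NCH2: –NH2 on an sp³ carbon with no adjacent C=O → amine.
  CH(COCH3): pendant –COCH3: carbonyl C bonded to two carbons → ketone.
  CH(CH2NH2): pendant –CH2NH2: N on sp³ C, no adjacent C=O → amine.
  CO: –C(=O)– with carbon on both sides → ketone.
  CH2CONHCH2: –C(=O)–N– linkage → amide (the N is not an amine).
  CH(NH2): –NH2 on an sp³ carbon with no adjacent C=O → amine.
  CH(OCOCH3): pendant –OC(=O)CH3: an acyloxy group → ester.
  CH(COCH3): pendant –COCH3: carbonyl C bonded to two carbons → ketone.
  CH2CONHCH2: –C(=O)–N– linkage → amide (the N is not an amine).
  CH2CO-O-COCH2: two acyl groups sharing one oxygen, –C(=O)–O–C(=O)– → anhydride.
  CH2CONHCH2: –C(=O)–N– linkage → amide (the N is not an amine).
  CH(CH2OH): pendant –CH2OH on an sp³ backbone C → alcohol.
  CH(CH=CH2): pendant –CH=CH2: C=C double bond → alkene.
  CHO: terminal –CHO: carbonyl C bonded to H and C → aldehyde.
Ketone appears at: CH(COCH3), CO, CH(COCH3) → 3.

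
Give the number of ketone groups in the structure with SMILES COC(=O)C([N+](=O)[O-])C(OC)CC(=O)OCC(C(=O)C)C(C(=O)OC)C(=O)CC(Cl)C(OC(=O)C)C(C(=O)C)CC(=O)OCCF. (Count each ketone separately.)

3

Working along the chain:
  CH3OOC: CH3O–C(=O)–: carbonyl C bonded to C and to –OCH3 → ester (not ketone + ether).
  CH(NO2): –NO2 on an sp³ carbon → nitro (the N=O is not a carbonyl).
  CH(OCH3): pendant –OCH3: C–O–C with sp³ C, no adjacent C=O → ether.
  CH2COOCH2: –C(=O)–O–C with C on the carbonyl side → ester.
  CH(COCH3): pendant –COCH3: carbonyl C bonded to two carbons → ketone.
  CH(COOCH3): pendant –COOCH3: carbonyl C bonded to C and –OCH3 → ester.
  CO: –C(=O)– with carbon on both sides → ketone.
  CH(Cl): halogen on an sp³ carbon → alkyl halide.
  CH(OCOCH3): pendant –OC(=O)CH3: an acyloxy group → ester.
  CH(COCH3): pendant –COCH3: carbonyl C bonded to two carbons → ketone.
  CH2COOCH2: –C(=O)–O–C with C on the carbonyl side → ester.
  CH2F: halogen on an sp³ carbon → alkyl halide.
Ketone appears at: CH(COCH3), CO, CH(COCH3) → 3.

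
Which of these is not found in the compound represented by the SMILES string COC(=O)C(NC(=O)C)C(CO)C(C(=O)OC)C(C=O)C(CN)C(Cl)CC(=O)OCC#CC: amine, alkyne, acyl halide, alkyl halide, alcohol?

alcohol: present (CH(CH2OH) — pendant –CH2OH on an sp³ backbone C → alcohol).
alkyl halide: present (CH(Cl) — halogen on an sp³ carbon → alkyl halide).
alkyne: present (C≡C — C≡C triple bond → alkyne).
amine: present (CH(CH2NH2) — pendant –CH2NH2: N on sp³ C, no adjacent C=O → amine).
acyl halide: no segment matches this pattern.

acyl halide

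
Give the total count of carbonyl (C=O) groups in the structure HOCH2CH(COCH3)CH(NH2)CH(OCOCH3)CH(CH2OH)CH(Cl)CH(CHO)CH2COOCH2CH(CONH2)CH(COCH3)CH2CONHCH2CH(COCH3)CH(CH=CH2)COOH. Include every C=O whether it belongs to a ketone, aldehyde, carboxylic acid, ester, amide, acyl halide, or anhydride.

9

CH(COCH3): ketone, 1 C=O (running total 1).
CH(OCOCH3): ester, 1 C=O (running total 2).
CH(CHO): aldehyde, 1 C=O (running total 3).
CH2COOCH2: ester, 1 C=O (running total 4).
CH(CONH2): amide, 1 C=O (running total 5).
CH(COCH3): ketone, 1 C=O (running total 6).
CH2CONHCH2: amide, 1 C=O (running total 7).
CH(COCH3): ketone, 1 C=O (running total 8).
COOH: carboxylic acid, 1 C=O (running total 9).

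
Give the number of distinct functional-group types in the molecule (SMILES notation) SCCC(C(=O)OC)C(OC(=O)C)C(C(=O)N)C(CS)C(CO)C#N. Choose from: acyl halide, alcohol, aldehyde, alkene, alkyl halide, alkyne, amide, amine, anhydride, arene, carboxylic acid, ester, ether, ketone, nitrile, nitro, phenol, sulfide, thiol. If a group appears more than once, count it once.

Taking each segment in turn:
  HSCH2: –SH on an sp³ carbon → thiol.
  CH(COOCH3): pendant –COOCH3: carbonyl C bonded to C and –OCH3 → ester.
  CH(OCOCH3): pendant –OC(=O)CH3: an acyloxy group → ester.
  CH(CONH2): pendant –CONH2: carbonyl C bonded to C and N → amide.
  CH(CH2SH): pendant –CH2SH → thiol.
  CH(CH2OH): pendant –CH2OH on an sp³ backbone C → alcohol.
  CN: –C≡N: carbon triple-bonded to nitrogen → nitrile.
Distinct types present: alcohol, amide, ester, nitrile, thiol.

5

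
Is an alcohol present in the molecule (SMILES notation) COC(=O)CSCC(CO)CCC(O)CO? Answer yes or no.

yes

Taking each segment in turn:
  CH3OOC: CH3O–C(=O)–: carbonyl C bonded to C and to –OCH3 → ester (not ketone + ether).
  CH2SCH2: C–S–C linkage → sulfide (thioether).
  CH(CH2OH): pendant –CH2OH on an sp³ backbone C → alcohol.
  CH(OH): –OH on an sp³ carbon → alcohol (secondary).
  CH2OH: –OH on an sp³ carbon → alcohol.
The CH(CH2OH) segment supplies the alcohol: pendant –CH2OH on an sp³ backbone C → alcohol.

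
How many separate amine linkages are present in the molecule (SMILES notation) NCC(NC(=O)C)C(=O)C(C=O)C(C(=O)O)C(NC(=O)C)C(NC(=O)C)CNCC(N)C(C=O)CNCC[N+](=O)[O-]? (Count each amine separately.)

Reading the structure from left to right:
  H2NCH2: –NH2 on an sp³ carbon with no adjacent C=O → amine.
  CH(NHCOCH3): pendant –NHC(=O)CH3: N bonded to a carbonyl → amide (not amine).
  CO: –C(=O)– with carbon on both sides → ketone.
  CH(CHO): pendant –CHO: carbonyl C bonded to C and H → aldehyde.
  CH(COOH): pendant –COOH: carbonyl C bonded to C and –OH → carboxylic acid.
  CH(NHCOCH3): pendant –NHC(=O)CH3: N bonded to a carbonyl → amide (not amine).
  CH(NHCOCH3): pendant –NHC(=O)CH3: N bonded to a carbonyl → amide (not amine).
  CH2NHCH2: C–N–C with sp³ carbons and no adjacent C=O → amine (secondary).
  CH(NH2): –NH2 on an sp³ carbon with no adjacent C=O → amine.
  CH(CHO): pendant –CHO: carbonyl C bonded to C and H → aldehyde.
  CH2NHCH2: C–N–C with sp³ carbons and no adjacent C=O → amine (secondary).
  CH2NO2: –NO2 on carbon → nitro group.
Amine appears at: H2NCH2, CH2NHCH2, CH(NH2), CH2NHCH2 → 4.

4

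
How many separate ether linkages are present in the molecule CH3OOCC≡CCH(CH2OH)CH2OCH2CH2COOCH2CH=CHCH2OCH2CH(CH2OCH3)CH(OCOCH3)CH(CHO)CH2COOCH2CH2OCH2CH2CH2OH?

4

Reading the structure from left to right:
  CH3OOC: CH3O–C(=O)–: carbonyl C bonded to C and to –OCH3 → ester (not ketone + ether).
  C≡C: C≡C triple bond → alkyne.
  CH(CH2OH): pendant –CH2OH on an sp³ backbone C → alcohol.
  CH2OCH2: C–O–C with sp³ carbons on both sides and no adjacent C=O → ether.
  CH2COOCH2: –C(=O)–O–C with C on the carbonyl side → ester.
  CH=CH: C=C double bond → alkene.
  CH2OCH2: C–O–C with sp³ carbons on both sides and no adjacent C=O → ether.
  CH(CH2OCH3): pendant –CH2OCH3: C–O–C linkage → ether.
  CH(OCOCH3): pendant –OC(=O)CH3: an acyloxy group → ester.
  CH(CHO): pendant –CHO: carbonyl C bonded to C and H → aldehyde.
  CH2COOCH2: –C(=O)–O–C with C on the carbonyl side → ester.
  CH2OCH2: C–O–C with sp³ carbons on both sides and no adjacent C=O → ether.
  CH2OH: –OH on an sp³ carbon → alcohol.
Ether appears at: CH2OCH2, CH2OCH2, CH(CH2OCH3), CH2OCH2 → 4.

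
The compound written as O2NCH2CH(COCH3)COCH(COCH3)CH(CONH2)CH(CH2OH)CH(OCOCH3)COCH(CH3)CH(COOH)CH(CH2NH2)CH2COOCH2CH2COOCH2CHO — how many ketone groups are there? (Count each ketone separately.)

4

–NO2 on carbon → nitro group.
pendant –COCH3: carbonyl C bonded to two carbons → ketone.
–C(=O)– with carbon on both sides → ketone.
pendant –COCH3: carbonyl C bonded to two carbons → ketone.
pendant –CONH2: carbonyl C bonded to C and N → amide.
pendant –CH2OH on an sp³ backbone C → alcohol.
pendant –OC(=O)CH3: an acyloxy group → ester.
–C(=O)– with carbon on both sides → ketone.
pendant –COOH: carbonyl C bonded to C and –OH → carboxylic acid.
pendant –CH2NH2: N on sp³ C, no adjacent C=O → amine.
–C(=O)–O–C with C on the carbonyl side → ester.
–C(=O)–O–C with C on the carbonyl side → ester.
terminal –CHO: carbonyl C bonded to H and C → aldehyde.
Ketone appears at: CH(COCH3), CO, CH(COCH3), CO → 4.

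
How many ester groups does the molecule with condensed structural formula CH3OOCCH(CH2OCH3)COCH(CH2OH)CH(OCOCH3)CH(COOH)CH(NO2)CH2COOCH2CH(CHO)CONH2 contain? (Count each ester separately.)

Reading the structure from left to right:
  CH3OOC: CH3O–C(=O)–: carbonyl C bonded to C and to –OCH3 → ester (not ketone + ether).
  CH(CH2OCH3): pendant –CH2OCH3: C–O–C linkage → ether.
  CO: –C(=O)– with carbon on both sides → ketone.
  CH(CH2OH): pendant –CH2OH on an sp³ backbone C → alcohol.
  CH(OCOCH3): pendant –OC(=O)CH3: an acyloxy group → ester.
  CH(COOH): pendant –COOH: carbonyl C bonded to C and –OH → carboxylic acid.
  CH(NO2): –NO2 on an sp³ carbon → nitro (the N=O is not a carbonyl).
  CH2COOCH2: –C(=O)–O–C with C on the carbonyl side → ester.
  CH(CHO): pendant –CHO: carbonyl C bonded to C and H → aldehyde.
  CONH2: –C(=O)NH2: carbonyl C bonded to C and to N → amide (the N is not a separate amine).
Ester appears at: CH3OOC, CH(OCOCH3), CH2COOCH2 → 3.

3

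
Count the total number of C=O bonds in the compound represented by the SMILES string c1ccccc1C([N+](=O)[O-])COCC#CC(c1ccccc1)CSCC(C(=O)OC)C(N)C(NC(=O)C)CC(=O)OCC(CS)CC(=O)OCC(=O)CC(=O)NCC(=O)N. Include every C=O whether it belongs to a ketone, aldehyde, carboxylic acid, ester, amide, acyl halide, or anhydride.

CH(COOCH3): ester, 1 C=O (running total 1).
CH(NHCOCH3): amide, 1 C=O (running total 2).
CH2COOCH2: ester, 1 C=O (running total 3).
CH2COOCH2: ester, 1 C=O (running total 4).
CO: ketone, 1 C=O (running total 5).
CH2CONHCH2: amide, 1 C=O (running total 6).
CONH2: amide, 1 C=O (running total 7).

7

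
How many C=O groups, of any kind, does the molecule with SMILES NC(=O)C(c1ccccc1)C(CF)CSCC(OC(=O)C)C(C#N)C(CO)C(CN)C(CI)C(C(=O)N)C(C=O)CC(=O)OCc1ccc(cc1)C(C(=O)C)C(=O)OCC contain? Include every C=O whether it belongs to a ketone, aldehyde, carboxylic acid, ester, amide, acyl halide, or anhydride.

H2NCO: amide, 1 C=O (running total 1).
CH(OCOCH3): ester, 1 C=O (running total 2).
CH(CONH2): amide, 1 C=O (running total 3).
CH(CHO): aldehyde, 1 C=O (running total 4).
CH2COOCH2: ester, 1 C=O (running total 5).
CH(COCH3): ketone, 1 C=O (running total 6).
COOCH2CH3: ester, 1 C=O (running total 7).

7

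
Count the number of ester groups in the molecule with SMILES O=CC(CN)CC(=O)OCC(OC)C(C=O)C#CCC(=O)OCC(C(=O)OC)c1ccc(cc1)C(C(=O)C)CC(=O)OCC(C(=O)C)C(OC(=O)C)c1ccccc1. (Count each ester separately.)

5

Taking each segment in turn:
  OHC: terminal –CHO: carbonyl C bonded to H and C → aldehyde.
  CH(CH2NH2): pendant –CH2NH2: N on sp³ C, no adjacent C=O → amine.
  CH2COOCH2: –C(=O)–O–C with C on the carbonyl side → ester.
  CH(OCH3): pendant –OCH3: C–O–C with sp³ C, no adjacent C=O → ether.
  CH(CHO): pendant –CHO: carbonyl C bonded to C and H → aldehyde.
  C≡C: C≡C triple bond → alkyne.
  CH2COOCH2: –C(=O)–O–C with C on the carbonyl side → ester.
  CH(COOCH3): pendant –COOCH3: carbonyl C bonded to C and –OCH3 → ester.
  C6H4: para-disubstituted benzene ring → arene.
  CH(COCH3): pendant –COCH3: carbonyl C bonded to two carbons → ketone.
  CH2COOCH2: –C(=O)–O–C with C on the carbonyl side → ester.
  CH(COCH3): pendant –COCH3: carbonyl C bonded to two carbons → ketone.
  CH(OCOCH3): pendant –OC(=O)CH3: an acyloxy group → ester.
  C6H5: –C6H5 phenyl ring → arene.
Ester appears at: CH2COOCH2, CH2COOCH2, CH(COOCH3), CH2COOCH2, CH(OCOCH3) → 5.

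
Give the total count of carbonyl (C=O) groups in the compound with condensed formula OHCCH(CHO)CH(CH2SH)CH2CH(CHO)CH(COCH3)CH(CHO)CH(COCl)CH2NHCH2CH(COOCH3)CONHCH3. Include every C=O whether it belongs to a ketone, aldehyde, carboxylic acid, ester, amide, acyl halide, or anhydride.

OHC: aldehyde, 1 C=O (running total 1).
CH(CHO): aldehyde, 1 C=O (running total 2).
CH(CHO): aldehyde, 1 C=O (running total 3).
CH(COCH3): ketone, 1 C=O (running total 4).
CH(CHO): aldehyde, 1 C=O (running total 5).
CH(COCl): acyl halide, 1 C=O (running total 6).
CH(COOCH3): ester, 1 C=O (running total 7).
CONHCH3: amide, 1 C=O (running total 8).

8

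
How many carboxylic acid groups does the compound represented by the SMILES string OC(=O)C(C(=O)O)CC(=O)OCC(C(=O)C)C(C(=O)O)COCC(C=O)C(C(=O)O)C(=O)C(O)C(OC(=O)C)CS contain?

Working along the chain:
  HOOC: –COOH: carbonyl C bonded to –OH and C → carboxylic acid (the –OH is not a separate alcohol).
  CH(COOH): pendant –COOH: carbonyl C bonded to C and –OH → carboxylic acid.
  CH2COOCH2: –C(=O)–O–C with C on the carbonyl side → ester.
  CH(COCH3): pendant –COCH3: carbonyl C bonded to two carbons → ketone.
  CH(COOH): pendant –COOH: carbonyl C bonded to C and –OH → carboxylic acid.
  CH2OCH2: C–O–C with sp³ carbons on both sides and no adjacent C=O → ether.
  CH(CHO): pendant –CHO: carbonyl C bonded to C and H → aldehyde.
  CH(COOH): pendant –COOH: carbonyl C bonded to C and –OH → carboxylic acid.
  CO: –C(=O)– with carbon on both sides → ketone.
  CH(OH): –OH on an sp³ carbon → alcohol (secondary).
  CH(OCOCH3): pendant –OC(=O)CH3: an acyloxy group → ester.
  CH2SH: –SH on an sp³ carbon → thiol.
Carboxylic acid appears at: HOOC, CH(COOH), CH(COOH), CH(COOH) → 4.

4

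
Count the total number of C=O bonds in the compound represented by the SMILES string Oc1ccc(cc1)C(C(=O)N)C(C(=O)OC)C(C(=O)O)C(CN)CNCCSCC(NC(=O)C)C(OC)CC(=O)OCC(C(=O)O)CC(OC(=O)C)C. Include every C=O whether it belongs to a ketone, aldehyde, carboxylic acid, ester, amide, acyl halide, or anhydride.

7

CH(CONH2): amide, 1 C=O (running total 1).
CH(COOCH3): ester, 1 C=O (running total 2).
CH(COOH): carboxylic acid, 1 C=O (running total 3).
CH(NHCOCH3): amide, 1 C=O (running total 4).
CH2COOCH2: ester, 1 C=O (running total 5).
CH(COOH): carboxylic acid, 1 C=O (running total 6).
CH(OCOCH3): ester, 1 C=O (running total 7).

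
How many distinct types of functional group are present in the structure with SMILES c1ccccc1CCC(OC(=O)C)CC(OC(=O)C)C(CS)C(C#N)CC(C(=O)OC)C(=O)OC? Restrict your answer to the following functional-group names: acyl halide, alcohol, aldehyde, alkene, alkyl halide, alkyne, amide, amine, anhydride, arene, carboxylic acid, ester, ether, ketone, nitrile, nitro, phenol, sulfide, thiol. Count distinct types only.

Reading the structure from left to right:
  C6H5: C6H5– phenyl ring → arene.
  CH(OCOCH3): pendant –OC(=O)CH3: an acyloxy group → ester.
  CH(OCOCH3): pendant –OC(=O)CH3: an acyloxy group → ester.
  CH(CH2SH): pendant –CH2SH → thiol.
  CH(CN): pendant –C≡N: nitrile.
  CH(COOCH3): pendant –COOCH3: carbonyl C bonded to C and –OCH3 → ester.
  COOCH3: –C(=O)OCH3: carbonyl C bonded to C and to –OCH3 → ester (not ketone + ether).
Distinct types present: arene, ester, nitrile, thiol.

4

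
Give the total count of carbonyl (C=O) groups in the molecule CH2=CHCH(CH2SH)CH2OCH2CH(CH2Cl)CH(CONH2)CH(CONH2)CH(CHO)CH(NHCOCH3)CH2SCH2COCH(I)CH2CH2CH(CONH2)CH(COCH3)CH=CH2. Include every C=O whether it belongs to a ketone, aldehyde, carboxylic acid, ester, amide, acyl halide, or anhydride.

7

CH(CONH2): amide, 1 C=O (running total 1).
CH(CONH2): amide, 1 C=O (running total 2).
CH(CHO): aldehyde, 1 C=O (running total 3).
CH(NHCOCH3): amide, 1 C=O (running total 4).
CO: ketone, 1 C=O (running total 5).
CH(CONH2): amide, 1 C=O (running total 6).
CH(COCH3): ketone, 1 C=O (running total 7).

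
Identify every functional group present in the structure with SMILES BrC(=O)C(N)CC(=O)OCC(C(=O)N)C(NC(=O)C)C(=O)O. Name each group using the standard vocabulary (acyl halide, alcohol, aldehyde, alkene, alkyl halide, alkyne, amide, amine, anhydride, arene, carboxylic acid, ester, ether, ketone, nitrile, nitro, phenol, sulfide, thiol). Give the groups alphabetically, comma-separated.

acyl halide, amide, amine, carboxylic acid, ester

Taking each segment in turn:
  BrCO: –C(=O)Br: carbonyl C bonded to C and to a halogen → acyl halide (not alkyl halide).
  CH(NH2): –NH2 on an sp³ carbon with no adjacent C=O → amine.
  CH2COOCH2: –C(=O)–O–C with C on the carbonyl side → ester.
  CH(CONH2): pendant –CONH2: carbonyl C bonded to C and N → amide.
  CH(NHCOCH3): pendant –NHC(=O)CH3: N bonded to a carbonyl → amide (not amine).
  COOH: –COOH: carbonyl C bonded to –OH and C → carboxylic acid (the –OH is not a separate alcohol).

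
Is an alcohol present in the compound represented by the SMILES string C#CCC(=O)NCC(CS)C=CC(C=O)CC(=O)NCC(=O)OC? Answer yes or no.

C≡C triple bond → alkyne.
–C(=O)–N– linkage → amide (the N is not an amine).
pendant –CH2SH → thiol.
C=C double bond → alkene.
pendant –CHO: carbonyl C bonded to C and H → aldehyde.
–C(=O)–N– linkage → amide (the N is not an amine).
–C(=O)OCH3: carbonyl C bonded to C and to –OCH3 → ester (not ketone + ether).
The groups actually present are: aldehyde, alkene, alkyne, amide, ester, thiol.

no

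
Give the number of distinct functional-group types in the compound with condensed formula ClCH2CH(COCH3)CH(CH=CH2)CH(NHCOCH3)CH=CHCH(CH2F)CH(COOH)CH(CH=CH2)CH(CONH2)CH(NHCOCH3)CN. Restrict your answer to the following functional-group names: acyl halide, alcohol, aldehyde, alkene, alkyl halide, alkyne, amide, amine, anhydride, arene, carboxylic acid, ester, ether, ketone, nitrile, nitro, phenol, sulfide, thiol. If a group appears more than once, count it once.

6

halogen on an sp³ carbon → alkyl halide.
pendant –COCH3: carbonyl C bonded to two carbons → ketone.
pendant –CH=CH2: C=C double bond → alkene.
pendant –NHC(=O)CH3: N bonded to a carbonyl → amide (not amine).
C=C double bond → alkene.
pendant –CH2X: halogen on sp³ carbon → alkyl halide.
pendant –COOH: carbonyl C bonded to C and –OH → carboxylic acid.
pendant –CH=CH2: C=C double bond → alkene.
pendant –CONH2: carbonyl C bonded to C and N → amide.
pendant –NHC(=O)CH3: N bonded to a carbonyl → amide (not amine).
–C≡N: carbon triple-bonded to nitrogen → nitrile.
Distinct types present: alkene, alkyl halide, amide, carboxylic acid, ketone, nitrile.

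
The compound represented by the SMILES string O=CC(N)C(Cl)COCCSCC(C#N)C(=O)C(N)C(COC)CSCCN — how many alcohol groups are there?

terminal –CHO: carbonyl C bonded to H and C → aldehyde.
–NH2 on an sp³ carbon with no adjacent C=O → amine.
halogen on an sp³ carbon → alkyl halide.
C–O–C with sp³ carbons on both sides and no adjacent C=O → ether.
C–S–C linkage → sulfide (thioether).
pendant –C≡N: nitrile.
–C(=O)– with carbon on both sides → ketone.
–NH2 on an sp³ carbon with no adjacent C=O → amine.
pendant –CH2OCH3: C–O–C linkage → ether.
C–S–C linkage → sulfide (thioether).
–NH2 on an sp³ carbon with no adjacent C=O → amine.
No segment is a alcohol: OHC is aldehyde, not alcohol; CH2OCH2 is ether, not alcohol; CO is ketone, not alcohol. → 0.

0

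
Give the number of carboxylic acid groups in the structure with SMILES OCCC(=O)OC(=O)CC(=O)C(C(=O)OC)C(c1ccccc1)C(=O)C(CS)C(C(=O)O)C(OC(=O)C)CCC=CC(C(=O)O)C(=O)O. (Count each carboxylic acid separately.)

3

Working along the chain:
  HOCH2: HO– on an sp³ carbon → alcohol.
  CH2CO-O-COCH2: two acyl groups sharing one oxygen, –C(=O)–O–C(=O)– → anhydride.
  CO: –C(=O)– with carbon on both sides → ketone.
  CH(COOCH3): pendant –COOCH3: carbonyl C bonded to C and –OCH3 → ester.
  CH(C6H5): pendant –C6H5: benzene ring → arene.
  CO: –C(=O)– with carbon on both sides → ketone.
  CH(CH2SH): pendant –CH2SH → thiol.
  CH(COOH): pendant –COOH: carbonyl C bonded to C and –OH → carboxylic acid.
  CH(OCOCH3): pendant –OC(=O)CH3: an acyloxy group → ester.
  CH=CH: C=C double bond → alkene.
  CH(COOH): pendant –COOH: carbonyl C bonded to C and –OH → carboxylic acid.
  COOH: –COOH: carbonyl C bonded to –OH and C → carboxylic acid (the –OH is not a separate alcohol).
Carboxylic acid appears at: CH(COOH), CH(COOH), COOH → 3.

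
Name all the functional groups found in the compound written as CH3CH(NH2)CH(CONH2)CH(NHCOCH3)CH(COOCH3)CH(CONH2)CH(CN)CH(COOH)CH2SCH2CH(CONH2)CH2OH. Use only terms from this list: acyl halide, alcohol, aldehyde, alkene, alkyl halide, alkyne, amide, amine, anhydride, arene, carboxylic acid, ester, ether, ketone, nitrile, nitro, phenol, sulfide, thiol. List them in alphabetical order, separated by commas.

Working along the chain:
  CH(NH2): –NH2 on an sp³ carbon with no adjacent C=O → amine.
  CH(CONH2): pendant –CONH2: carbonyl C bonded to C and N → amide.
  CH(NHCOCH3): pendant –NHC(=O)CH3: N bonded to a carbonyl → amide (not amine).
  CH(COOCH3): pendant –COOCH3: carbonyl C bonded to C and –OCH3 → ester.
  CH(CONH2): pendant –CONH2: carbonyl C bonded to C and N → amide.
  CH(CN): pendant –C≡N: nitrile.
  CH(COOH): pendant –COOH: carbonyl C bonded to C and –OH → carboxylic acid.
  CH2SCH2: C–S–C linkage → sulfide (thioether).
  CH(CONH2): pendant –CONH2: carbonyl C bonded to C and N → amide.
  CH2OH: –OH on an sp³ carbon → alcohol.

alcohol, amide, amine, carboxylic acid, ester, nitrile, sulfide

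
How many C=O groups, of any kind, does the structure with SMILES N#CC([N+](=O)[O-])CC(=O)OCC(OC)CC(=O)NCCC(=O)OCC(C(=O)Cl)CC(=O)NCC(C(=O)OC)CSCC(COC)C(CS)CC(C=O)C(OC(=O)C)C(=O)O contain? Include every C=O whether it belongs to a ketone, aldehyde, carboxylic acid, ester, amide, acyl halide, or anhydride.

9

CH2COOCH2: ester, 1 C=O (running total 1).
CH2CONHCH2: amide, 1 C=O (running total 2).
CH2COOCH2: ester, 1 C=O (running total 3).
CH(COCl): acyl halide, 1 C=O (running total 4).
CH2CONHCH2: amide, 1 C=O (running total 5).
CH(COOCH3): ester, 1 C=O (running total 6).
CH(CHO): aldehyde, 1 C=O (running total 7).
CH(OCOCH3): ester, 1 C=O (running total 8).
COOH: carboxylic acid, 1 C=O (running total 9).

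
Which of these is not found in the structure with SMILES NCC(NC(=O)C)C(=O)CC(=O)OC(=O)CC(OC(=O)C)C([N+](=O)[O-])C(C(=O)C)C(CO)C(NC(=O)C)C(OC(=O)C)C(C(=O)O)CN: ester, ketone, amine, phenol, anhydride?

phenol

ketone: present (CO — –C(=O)– with carbon on both sides → ketone).
ester: present (CH(OCOCH3) — pendant –OC(=O)CH3: an acyloxy group → ester).
amine: present (H2NCH2 — –NH2 on an sp³ carbon with no adjacent C=O → amine).
anhydride: present (CH2CO-O-COCH2 — two acyl groups sharing one oxygen, –C(=O)–O–C(=O)– → anhydride).
phenol: absent. In CH(CH2OH), the –OH is on an sp³ carbon, not on an aromatic ring, so it is an alcohol.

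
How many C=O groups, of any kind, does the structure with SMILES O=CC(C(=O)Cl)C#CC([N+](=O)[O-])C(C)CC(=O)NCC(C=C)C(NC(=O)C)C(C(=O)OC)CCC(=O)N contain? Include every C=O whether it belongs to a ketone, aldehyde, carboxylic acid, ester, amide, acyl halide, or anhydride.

6

OHC: aldehyde, 1 C=O (running total 1).
CH(COCl): acyl halide, 1 C=O (running total 2).
CH2CONHCH2: amide, 1 C=O (running total 3).
CH(NHCOCH3): amide, 1 C=O (running total 4).
CH(COOCH3): ester, 1 C=O (running total 5).
CONH2: amide, 1 C=O (running total 6).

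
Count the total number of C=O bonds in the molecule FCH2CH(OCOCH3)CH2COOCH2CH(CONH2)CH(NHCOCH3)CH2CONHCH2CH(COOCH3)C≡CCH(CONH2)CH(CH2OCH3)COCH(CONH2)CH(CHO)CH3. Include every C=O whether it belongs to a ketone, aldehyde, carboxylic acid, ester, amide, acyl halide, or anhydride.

CH(OCOCH3): ester, 1 C=O (running total 1).
CH2COOCH2: ester, 1 C=O (running total 2).
CH(CONH2): amide, 1 C=O (running total 3).
CH(NHCOCH3): amide, 1 C=O (running total 4).
CH2CONHCH2: amide, 1 C=O (running total 5).
CH(COOCH3): ester, 1 C=O (running total 6).
CH(CONH2): amide, 1 C=O (running total 7).
CO: ketone, 1 C=O (running total 8).
CH(CONH2): amide, 1 C=O (running total 9).
CH(CHO): aldehyde, 1 C=O (running total 10).

10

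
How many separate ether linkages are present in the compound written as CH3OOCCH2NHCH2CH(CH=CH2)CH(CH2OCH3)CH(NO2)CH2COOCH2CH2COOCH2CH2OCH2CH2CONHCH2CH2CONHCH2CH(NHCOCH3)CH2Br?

2

Reading the structure from left to right:
  CH3OOC: CH3O–C(=O)–: carbonyl C bonded to C and to –OCH3 → ester (not ketone + ether).
  CH2NHCH2: C–N–C with sp³ carbons and no adjacent C=O → amine (secondary).
  CH(CH=CH2): pendant –CH=CH2: C=C double bond → alkene.
  CH(CH2OCH3): pendant –CH2OCH3: C–O–C linkage → ether.
  CH(NO2): –NO2 on an sp³ carbon → nitro (the N=O is not a carbonyl).
  CH2COOCH2: –C(=O)–O–C with C on the carbonyl side → ester.
  CH2COOCH2: –C(=O)–O–C with C on the carbonyl side → ester.
  CH2OCH2: C–O–C with sp³ carbons on both sides and no adjacent C=O → ether.
  CH2CONHCH2: –C(=O)–N– linkage → amide (the N is not an amine).
  CH2CONHCH2: –C(=O)–N– linkage → amide (the N is not an amine).
  CH(NHCOCH3): pendant –NHC(=O)CH3: N bonded to a carbonyl → amide (not amine).
  CH2Br: halogen on an sp³ carbon → alkyl halide.
Ether appears at: CH(CH2OCH3), CH2OCH2 → 2.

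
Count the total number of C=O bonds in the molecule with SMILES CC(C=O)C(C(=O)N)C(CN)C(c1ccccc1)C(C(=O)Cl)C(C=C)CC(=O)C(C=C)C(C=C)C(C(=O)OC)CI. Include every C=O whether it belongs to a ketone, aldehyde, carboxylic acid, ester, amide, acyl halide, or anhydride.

5

CH(CHO): aldehyde, 1 C=O (running total 1).
CH(CONH2): amide, 1 C=O (running total 2).
CH(COCl): acyl halide, 1 C=O (running total 3).
CO: ketone, 1 C=O (running total 4).
CH(COOCH3): ester, 1 C=O (running total 5).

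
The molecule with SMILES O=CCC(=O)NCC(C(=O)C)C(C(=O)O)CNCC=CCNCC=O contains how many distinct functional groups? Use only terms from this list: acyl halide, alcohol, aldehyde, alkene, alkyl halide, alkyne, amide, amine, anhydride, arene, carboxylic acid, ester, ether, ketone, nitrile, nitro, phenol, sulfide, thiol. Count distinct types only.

Reading the structure from left to right:
  OHC: terminal –CHO: carbonyl C bonded to H and C → aldehyde.
  CH2CONHCH2: –C(=O)–N– linkage → amide (the N is not an amine).
  CH(COCH3): pendant –COCH3: carbonyl C bonded to two carbons → ketone.
  CH(COOH): pendant –COOH: carbonyl C bonded to C and –OH → carboxylic acid.
  CH2NHCH2: C–N–C with sp³ carbons and no adjacent C=O → amine (secondary).
  CH=CH: C=C double bond → alkene.
  CH2NHCH2: C–N–C with sp³ carbons and no adjacent C=O → amine (secondary).
  CHO: terminal –CHO: carbonyl C bonded to H and C → aldehyde.
Distinct types present: aldehyde, alkene, amide, amine, carboxylic acid, ketone.

6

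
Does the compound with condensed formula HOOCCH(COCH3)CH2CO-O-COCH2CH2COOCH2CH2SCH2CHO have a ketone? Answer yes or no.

yes

–COOH: carbonyl C bonded to –OH and C → carboxylic acid (the –OH is not a separate alcohol).
pendant –COCH3: carbonyl C bonded to two carbons → ketone.
two acyl groups sharing one oxygen, –C(=O)–O–C(=O)– → anhydride.
–C(=O)–O–C with C on the carbonyl side → ester.
C–S–C linkage → sulfide (thioether).
terminal –CHO: carbonyl C bonded to H and C → aldehyde.
The CH(COCH3) segment supplies the ketone: pendant –COCH3: carbonyl C bonded to two carbons → ketone.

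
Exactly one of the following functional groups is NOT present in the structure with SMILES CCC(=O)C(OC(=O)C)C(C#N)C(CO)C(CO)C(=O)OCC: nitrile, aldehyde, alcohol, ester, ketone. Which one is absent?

alcohol: present (CH(CH2OH) — pendant –CH2OH on an sp³ backbone C → alcohol).
ester: present (CH(OCOCH3) — pendant –OC(=O)CH3: an acyloxy group → ester).
ketone: present (CO — –C(=O)– with carbon on both sides → ketone).
nitrile: present (CH(CN) — pendant –C≡N: nitrile).
aldehyde: absent. In CO, the carbonyl carbon is bonded to two carbons, so it is a ketone, not an aldehyde.

aldehyde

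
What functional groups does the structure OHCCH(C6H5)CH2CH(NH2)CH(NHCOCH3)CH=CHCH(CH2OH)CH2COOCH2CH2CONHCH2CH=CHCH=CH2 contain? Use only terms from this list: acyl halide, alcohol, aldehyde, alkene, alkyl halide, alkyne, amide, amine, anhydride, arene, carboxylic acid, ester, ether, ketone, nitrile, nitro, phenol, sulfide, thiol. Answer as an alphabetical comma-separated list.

alcohol, aldehyde, alkene, amide, amine, arene, ester

terminal –CHO: carbonyl C bonded to H and C → aldehyde.
pendant –C6H5: benzene ring → arene.
–NH2 on an sp³ carbon with no adjacent C=O → amine.
pendant –NHC(=O)CH3: N bonded to a carbonyl → amide (not amine).
C=C double bond → alkene.
pendant –CH2OH on an sp³ backbone C → alcohol.
–C(=O)–O–C with C on the carbonyl side → ester.
–C(=O)–N– linkage → amide (the N is not an amine).
C=C double bond → alkene.
C=C double bond → alkene.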